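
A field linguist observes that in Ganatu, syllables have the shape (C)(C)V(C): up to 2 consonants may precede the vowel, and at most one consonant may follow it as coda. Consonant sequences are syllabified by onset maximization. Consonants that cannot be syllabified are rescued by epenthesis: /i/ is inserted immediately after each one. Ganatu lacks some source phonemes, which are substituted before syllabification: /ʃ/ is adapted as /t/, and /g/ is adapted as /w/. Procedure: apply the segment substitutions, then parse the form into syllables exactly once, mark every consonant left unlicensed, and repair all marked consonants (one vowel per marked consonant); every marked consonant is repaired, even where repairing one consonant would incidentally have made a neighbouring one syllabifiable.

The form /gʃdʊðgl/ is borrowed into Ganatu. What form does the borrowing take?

witdʊðwili

Substitution: /g/ → /w/, /ʃ/ → /t/, giving /wtdʊðwl/.
Syllabifying with onset maximization leaves /w/, /w/, /l/ stranded (at most one coda consonant is licensed; onsets may contain at most 2 consonants).
Epenthesis after each stranded consonant: /w/ → /wi/, /w/ → /wi/, /l/ → /li/.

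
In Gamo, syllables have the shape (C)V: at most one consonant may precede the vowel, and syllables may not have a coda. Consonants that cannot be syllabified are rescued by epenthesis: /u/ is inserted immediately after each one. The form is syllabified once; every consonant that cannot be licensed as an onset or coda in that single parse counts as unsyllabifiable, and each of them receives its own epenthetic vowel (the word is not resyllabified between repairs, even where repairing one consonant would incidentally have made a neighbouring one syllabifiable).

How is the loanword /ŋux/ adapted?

ŋuxu

Syllabifying with onset maximization leaves /x/ stranded (no codas are permitted; onsets are limited to one consonant).
Inserting the epenthetic vowel yields /x/ → /xu/.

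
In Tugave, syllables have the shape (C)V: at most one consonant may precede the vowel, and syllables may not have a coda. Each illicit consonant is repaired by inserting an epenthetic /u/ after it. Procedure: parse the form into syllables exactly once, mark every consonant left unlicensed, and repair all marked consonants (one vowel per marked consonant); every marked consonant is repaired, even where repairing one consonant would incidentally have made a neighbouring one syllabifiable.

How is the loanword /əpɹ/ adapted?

əpuɹu

Under (C)V, the unsyllabifiable consonants are /p/, /ɹ/ (no codas are permitted; onsets are limited to one consonant).
Inserting the epenthetic vowel yields /p/ → /pu/, /ɹ/ → /ɹu/.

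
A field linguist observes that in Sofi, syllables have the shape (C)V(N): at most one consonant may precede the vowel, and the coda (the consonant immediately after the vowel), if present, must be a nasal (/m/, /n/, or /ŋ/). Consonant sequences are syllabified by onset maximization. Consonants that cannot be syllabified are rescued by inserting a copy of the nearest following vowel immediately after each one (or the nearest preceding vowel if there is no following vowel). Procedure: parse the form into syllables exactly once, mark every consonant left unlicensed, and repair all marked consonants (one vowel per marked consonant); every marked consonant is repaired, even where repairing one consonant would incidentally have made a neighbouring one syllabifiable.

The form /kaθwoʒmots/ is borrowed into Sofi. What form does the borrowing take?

Under (C)V(N), the unsyllabifiable consonants are /θ/, /ʒ/, /t/, /s/ (only a nasal (/m/, /n/, or /ŋ/) is licensed in coda position; onsets are limited to one consonant).
Each unlicensed consonant becomes the onset of a new syllable: /θ/ → /θo/, /ʒ/ → /ʒo/, /t/ → /to/, /s/ → /so/.

kaθowoʒomotoso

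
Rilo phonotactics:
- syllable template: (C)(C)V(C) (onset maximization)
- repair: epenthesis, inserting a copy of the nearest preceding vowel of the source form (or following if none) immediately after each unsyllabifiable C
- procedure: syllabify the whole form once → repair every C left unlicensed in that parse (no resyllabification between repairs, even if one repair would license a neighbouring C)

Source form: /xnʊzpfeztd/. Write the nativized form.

xnʊzpfeztede

The consonants /t/, /d/ cannot be parsed into a legal (C)(C)V(C) syllable (at most one coda consonant is licensed; onsets may contain at most 2 consonants).
Epenthesis after each stranded consonant: /t/ → /te/, /d/ → /de/.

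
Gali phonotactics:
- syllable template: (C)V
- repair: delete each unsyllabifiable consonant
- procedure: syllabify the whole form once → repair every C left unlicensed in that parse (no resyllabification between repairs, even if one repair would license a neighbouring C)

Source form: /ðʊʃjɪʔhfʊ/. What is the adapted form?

Syllabifying with onset maximization leaves /ʃ/, /ʔ/, /h/ stranded (no codas are permitted; onsets are limited to one consonant).
Deleting the stranded consonants removes /ʃ/, /ʔ/, /h/.

ðʊjɪfʊ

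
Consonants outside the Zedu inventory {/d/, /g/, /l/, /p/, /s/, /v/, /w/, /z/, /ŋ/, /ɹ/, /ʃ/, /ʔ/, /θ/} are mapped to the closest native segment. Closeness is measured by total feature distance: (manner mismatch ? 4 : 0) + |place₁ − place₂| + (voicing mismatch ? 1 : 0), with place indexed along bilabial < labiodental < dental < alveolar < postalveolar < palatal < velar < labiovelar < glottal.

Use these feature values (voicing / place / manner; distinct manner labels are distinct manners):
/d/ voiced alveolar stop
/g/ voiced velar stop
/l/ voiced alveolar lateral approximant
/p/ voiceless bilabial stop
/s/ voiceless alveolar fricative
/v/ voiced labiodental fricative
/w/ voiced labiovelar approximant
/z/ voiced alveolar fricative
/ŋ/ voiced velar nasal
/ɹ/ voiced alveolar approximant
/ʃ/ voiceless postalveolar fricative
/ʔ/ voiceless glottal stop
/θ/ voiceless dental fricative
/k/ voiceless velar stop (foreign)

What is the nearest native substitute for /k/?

/g/ is closest: same manner (stop), place distance 0 (velar→velar), voicing differs (+1); total 1. Next closest is /ʔ/ at distance 2.

g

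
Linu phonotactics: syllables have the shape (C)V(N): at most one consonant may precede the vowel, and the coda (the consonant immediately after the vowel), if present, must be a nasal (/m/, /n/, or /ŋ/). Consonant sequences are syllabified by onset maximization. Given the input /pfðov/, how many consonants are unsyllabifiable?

3

The consonants /p/, /f/, /v/ cannot be parsed into a legal (C)V(N) syllable (only a nasal (/m/, /n/, or /ŋ/) is licensed in coda position; onsets are limited to one consonant).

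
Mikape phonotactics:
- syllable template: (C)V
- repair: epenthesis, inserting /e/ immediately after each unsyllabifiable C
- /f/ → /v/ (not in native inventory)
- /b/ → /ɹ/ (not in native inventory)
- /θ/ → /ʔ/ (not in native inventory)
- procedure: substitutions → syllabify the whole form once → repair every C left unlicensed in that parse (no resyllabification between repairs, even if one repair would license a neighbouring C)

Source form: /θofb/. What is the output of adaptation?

ʔoveɹe

Substitution: /θ/ → /ʔ/, /f/ → /v/, /b/ → /ɹ/, giving /ʔovɹ/.
Syllabifying with onset maximization leaves /v/, /ɹ/ stranded (no codas are permitted; onsets are limited to one consonant).
Epenthesis after each stranded consonant: /v/ → /ve/, /ɹ/ → /ɹe/.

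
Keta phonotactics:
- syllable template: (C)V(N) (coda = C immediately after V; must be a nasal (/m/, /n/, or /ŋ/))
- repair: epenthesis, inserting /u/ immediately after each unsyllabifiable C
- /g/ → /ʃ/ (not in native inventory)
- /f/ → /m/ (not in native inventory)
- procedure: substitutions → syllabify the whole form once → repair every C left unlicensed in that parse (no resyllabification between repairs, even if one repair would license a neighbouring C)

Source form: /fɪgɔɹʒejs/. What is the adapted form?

mɪʃɔɹuʒejusu

Substitution: /f/ → /m/, /g/ → /ʃ/, giving /mɪʃɔɹʒejs/.
Under (C)V(N), the unsyllabifiable consonants are /ɹ/, /j/, /s/ (only a nasal (/m/, /n/, or /ŋ/) is licensed in coda position; onsets are limited to one consonant).
Inserting the epenthetic vowel yields /ɹ/ → /ɹu/, /j/ → /ju/, /s/ → /su/.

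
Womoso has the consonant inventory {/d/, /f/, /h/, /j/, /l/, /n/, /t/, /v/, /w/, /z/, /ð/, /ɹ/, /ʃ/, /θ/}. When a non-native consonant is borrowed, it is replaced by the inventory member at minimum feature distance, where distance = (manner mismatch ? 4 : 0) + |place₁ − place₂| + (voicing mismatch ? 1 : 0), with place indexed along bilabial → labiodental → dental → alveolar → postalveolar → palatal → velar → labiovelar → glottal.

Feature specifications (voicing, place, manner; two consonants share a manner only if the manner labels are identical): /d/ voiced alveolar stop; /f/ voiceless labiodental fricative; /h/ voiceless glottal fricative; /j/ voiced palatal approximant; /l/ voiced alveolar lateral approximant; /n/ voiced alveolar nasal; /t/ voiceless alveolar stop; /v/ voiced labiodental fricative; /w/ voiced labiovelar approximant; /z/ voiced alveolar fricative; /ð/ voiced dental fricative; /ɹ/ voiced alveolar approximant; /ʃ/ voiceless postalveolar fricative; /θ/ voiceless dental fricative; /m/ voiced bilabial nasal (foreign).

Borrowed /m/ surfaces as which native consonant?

/n/ is closest: same manner (nasal), place distance 3 (bilabial→alveolar), same voicing; total 3. Next closest is /v/ at distance 5.

n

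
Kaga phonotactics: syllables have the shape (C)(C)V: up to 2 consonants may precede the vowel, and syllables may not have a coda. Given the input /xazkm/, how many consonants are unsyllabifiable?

3

The consonants /z/, /k/, /m/ cannot be parsed into a legal (C)(C)V syllable (no codas are permitted; onsets may contain at most 2 consonants).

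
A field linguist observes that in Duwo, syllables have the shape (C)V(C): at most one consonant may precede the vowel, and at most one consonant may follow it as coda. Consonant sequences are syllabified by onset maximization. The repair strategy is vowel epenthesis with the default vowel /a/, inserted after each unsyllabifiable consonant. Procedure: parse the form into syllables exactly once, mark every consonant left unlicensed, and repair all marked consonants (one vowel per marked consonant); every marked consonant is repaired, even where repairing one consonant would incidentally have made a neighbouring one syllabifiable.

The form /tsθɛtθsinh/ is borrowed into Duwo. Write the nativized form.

tasaθɛtθasinha

The consonants /t/, /s/, /θ/, /h/ cannot be parsed into a legal (C)V(C) syllable (at most one coda consonant is licensed; onsets are limited to one consonant).
Each unlicensed consonant becomes the onset of a new syllable: /t/ → /ta/, /s/ → /sa/, /θ/ → /θa/, /h/ → /ha/.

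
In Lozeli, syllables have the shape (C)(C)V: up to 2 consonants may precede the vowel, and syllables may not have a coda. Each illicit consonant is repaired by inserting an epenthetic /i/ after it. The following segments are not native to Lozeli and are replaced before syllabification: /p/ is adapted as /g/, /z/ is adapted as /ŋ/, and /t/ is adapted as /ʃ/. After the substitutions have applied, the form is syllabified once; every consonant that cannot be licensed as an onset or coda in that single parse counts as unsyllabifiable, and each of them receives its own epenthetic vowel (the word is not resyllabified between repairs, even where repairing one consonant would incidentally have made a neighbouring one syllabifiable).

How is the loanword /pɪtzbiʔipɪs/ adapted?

gɪʃiŋbiʔigɪsi

Substitution: /p/ → /g/, /t/ → /ʃ/, /z/ → /ŋ/, giving /gɪʃŋbiʔigɪs/.
Syllabifying with onset maximization leaves /ʃ/, /s/ stranded (no codas are permitted; onsets may contain at most 2 consonants).
Each unlicensed consonant becomes the onset of a new syllable: /ʃ/ → /ʃi/, /s/ → /si/.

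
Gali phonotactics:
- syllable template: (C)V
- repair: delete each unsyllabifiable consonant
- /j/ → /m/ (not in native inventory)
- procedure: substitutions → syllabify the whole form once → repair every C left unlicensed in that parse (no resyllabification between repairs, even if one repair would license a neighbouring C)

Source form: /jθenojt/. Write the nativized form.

θeno

Substitution: /j/ → /m/, giving /mθenomt/.
Under (C)V, the unsyllabifiable consonants are /m/, /m/, /t/ (no codas are permitted; onsets are limited to one consonant).
Each unlicensed consonant is deleted: /m/, /m/, /t/.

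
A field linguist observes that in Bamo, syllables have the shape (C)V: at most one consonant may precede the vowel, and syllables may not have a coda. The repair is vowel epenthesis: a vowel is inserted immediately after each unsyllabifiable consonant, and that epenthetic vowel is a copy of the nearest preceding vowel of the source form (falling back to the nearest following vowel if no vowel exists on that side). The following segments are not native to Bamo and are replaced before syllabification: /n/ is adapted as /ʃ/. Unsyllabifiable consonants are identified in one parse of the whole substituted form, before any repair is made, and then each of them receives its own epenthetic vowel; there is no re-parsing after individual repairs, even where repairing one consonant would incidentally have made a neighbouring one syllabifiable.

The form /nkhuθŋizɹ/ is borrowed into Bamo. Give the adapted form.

Substitution: /n/ → /ʃ/, giving /ʃkhuθŋizɹ/.
Under (C)V, the unsyllabifiable consonants are /ʃ/, /k/, /θ/, /z/, /ɹ/ (no codas are permitted; onsets are limited to one consonant).
Inserting the epenthetic vowel yields /ʃ/ → /ʃu/, /k/ → /ku/, /θ/ → /θu/, /z/ → /zi/, /ɹ/ → /ɹi/.

ʃukuhuθuŋiziɹi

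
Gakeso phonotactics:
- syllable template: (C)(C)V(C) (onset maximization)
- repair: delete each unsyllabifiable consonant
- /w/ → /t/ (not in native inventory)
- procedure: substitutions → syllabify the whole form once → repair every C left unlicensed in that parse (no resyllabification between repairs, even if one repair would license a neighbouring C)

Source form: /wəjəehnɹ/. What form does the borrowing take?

Substitution: /w/ → /t/, giving /təjəehnɹ/.
Under (C)(C)V(C), the unsyllabifiable consonants are /n/, /ɹ/ (at most one coda consonant is licensed; onsets may contain at most 2 consonants).
Deleting the stranded consonants removes /n/, /ɹ/.

təjəeh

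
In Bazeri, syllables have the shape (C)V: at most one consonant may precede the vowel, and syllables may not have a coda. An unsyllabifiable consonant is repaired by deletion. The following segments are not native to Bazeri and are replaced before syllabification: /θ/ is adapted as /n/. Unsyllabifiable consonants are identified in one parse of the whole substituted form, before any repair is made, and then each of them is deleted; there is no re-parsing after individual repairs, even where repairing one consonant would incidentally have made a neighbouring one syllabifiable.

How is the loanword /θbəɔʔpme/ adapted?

Substitution: /θ/ → /n/, giving /nbəɔʔpme/.
Under (C)V, the unsyllabifiable consonants are /n/, /ʔ/, /p/ (no codas are permitted; onsets are limited to one consonant).
Each unlicensed consonant is deleted: /n/, /ʔ/, /p/.

bəɔme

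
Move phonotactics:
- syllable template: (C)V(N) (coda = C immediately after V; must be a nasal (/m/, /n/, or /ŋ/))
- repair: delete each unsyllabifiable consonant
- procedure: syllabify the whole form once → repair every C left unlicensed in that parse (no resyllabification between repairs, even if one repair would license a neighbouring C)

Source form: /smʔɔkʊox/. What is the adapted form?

The consonants /s/, /m/, /x/ cannot be parsed into a legal (C)V(N) syllable (only a nasal (/m/, /n/, or /ŋ/) is licensed in coda position; onsets are limited to one consonant).
Deletion applies to /s/, /m/, /x/.

ʔɔkʊo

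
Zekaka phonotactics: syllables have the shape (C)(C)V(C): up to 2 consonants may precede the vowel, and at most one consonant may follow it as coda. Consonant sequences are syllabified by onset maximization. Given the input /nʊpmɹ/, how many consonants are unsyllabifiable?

Syllabifying with onset maximization leaves /m/, /ɹ/ stranded (at most one coda consonant is licensed; onsets may contain at most 2 consonants).

2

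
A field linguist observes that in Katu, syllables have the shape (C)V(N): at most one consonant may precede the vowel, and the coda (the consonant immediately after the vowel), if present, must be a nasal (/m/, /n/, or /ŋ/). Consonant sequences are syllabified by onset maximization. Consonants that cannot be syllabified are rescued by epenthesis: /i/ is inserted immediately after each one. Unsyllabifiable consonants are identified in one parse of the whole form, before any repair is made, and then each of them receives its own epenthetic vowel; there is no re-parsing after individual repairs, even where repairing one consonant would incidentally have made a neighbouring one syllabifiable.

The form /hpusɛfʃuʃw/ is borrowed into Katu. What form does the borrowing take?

Syllabifying with onset maximization leaves /h/, /f/, /ʃ/, /w/ stranded (only a nasal (/m/, /n/, or /ŋ/) is licensed in coda position; onsets are limited to one consonant).
Inserting the epenthetic vowel yields /h/ → /hi/, /f/ → /fi/, /ʃ/ → /ʃi/, /w/ → /wi/.

hipusɛfiʃuʃiwi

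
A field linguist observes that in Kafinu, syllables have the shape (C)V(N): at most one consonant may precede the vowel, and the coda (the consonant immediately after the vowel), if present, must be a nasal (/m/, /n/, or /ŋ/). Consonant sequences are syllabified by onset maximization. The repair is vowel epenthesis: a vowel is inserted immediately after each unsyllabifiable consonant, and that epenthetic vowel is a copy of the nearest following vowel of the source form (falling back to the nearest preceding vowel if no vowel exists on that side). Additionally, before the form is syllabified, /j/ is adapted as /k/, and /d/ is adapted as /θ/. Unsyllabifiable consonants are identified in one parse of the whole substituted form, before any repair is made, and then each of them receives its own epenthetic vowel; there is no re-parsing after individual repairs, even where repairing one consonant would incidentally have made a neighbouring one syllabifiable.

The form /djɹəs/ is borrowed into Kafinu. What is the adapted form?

Substitution: /d/ → /θ/, /j/ → /k/, giving /θkɹəs/.
Syllabifying with onset maximization leaves /θ/, /k/, /s/ stranded (only a nasal (/m/, /n/, or /ŋ/) is licensed in coda position; onsets are limited to one consonant).
Epenthesis after each stranded consonant: /θ/ → /θə/, /k/ → /kə/, /s/ → /sə/.

θəkəɹəsə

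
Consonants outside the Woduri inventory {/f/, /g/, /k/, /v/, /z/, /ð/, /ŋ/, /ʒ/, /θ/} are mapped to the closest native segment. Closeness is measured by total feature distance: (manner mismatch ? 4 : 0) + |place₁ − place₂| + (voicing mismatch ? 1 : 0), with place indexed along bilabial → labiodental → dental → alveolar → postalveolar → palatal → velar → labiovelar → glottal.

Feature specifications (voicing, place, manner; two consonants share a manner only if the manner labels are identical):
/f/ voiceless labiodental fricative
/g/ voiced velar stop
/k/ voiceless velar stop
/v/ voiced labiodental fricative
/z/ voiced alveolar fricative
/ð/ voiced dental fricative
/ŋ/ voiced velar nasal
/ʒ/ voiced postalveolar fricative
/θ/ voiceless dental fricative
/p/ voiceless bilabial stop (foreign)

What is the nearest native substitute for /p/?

f

/f/ is closest: manner differs (stop→fricative, +4), place distance 1 (bilabial→labiodental), same voicing; total 5. Next closest is /k/ at distance 6.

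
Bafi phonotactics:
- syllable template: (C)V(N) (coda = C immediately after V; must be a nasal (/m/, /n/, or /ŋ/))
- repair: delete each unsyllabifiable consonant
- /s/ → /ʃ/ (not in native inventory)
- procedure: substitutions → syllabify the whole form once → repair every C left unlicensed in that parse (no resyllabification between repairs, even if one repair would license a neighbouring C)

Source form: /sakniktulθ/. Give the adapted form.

ʃanitu

Substitution: /s/ → /ʃ/, giving /ʃakniktulθ/.
Syllabifying with onset maximization leaves /k/, /k/, /l/, /θ/ stranded (only a nasal (/m/, /n/, or /ŋ/) is licensed in coda position; onsets are limited to one consonant).
Deletion applies to /k/, /k/, /l/, /θ/.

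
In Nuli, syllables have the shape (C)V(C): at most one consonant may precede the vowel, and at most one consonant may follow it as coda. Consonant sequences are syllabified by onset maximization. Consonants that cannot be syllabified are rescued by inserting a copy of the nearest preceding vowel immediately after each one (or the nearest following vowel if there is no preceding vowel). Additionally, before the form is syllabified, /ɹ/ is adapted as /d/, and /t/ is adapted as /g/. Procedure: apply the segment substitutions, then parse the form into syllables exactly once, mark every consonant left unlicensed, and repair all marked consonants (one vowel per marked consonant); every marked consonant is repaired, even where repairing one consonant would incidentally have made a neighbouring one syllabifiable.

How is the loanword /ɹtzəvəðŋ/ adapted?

Substitution: /ɹ/ → /d/, /t/ → /g/, giving /dgzəvəðŋ/.
The consonants /d/, /g/, /ŋ/ cannot be parsed into a legal (C)V(C) syllable (at most one coda consonant is licensed; onsets are limited to one consonant).
Inserting the epenthetic vowel yields /d/ → /də/, /g/ → /gə/, /ŋ/ → /ŋə/.

dəgəzəvəðŋə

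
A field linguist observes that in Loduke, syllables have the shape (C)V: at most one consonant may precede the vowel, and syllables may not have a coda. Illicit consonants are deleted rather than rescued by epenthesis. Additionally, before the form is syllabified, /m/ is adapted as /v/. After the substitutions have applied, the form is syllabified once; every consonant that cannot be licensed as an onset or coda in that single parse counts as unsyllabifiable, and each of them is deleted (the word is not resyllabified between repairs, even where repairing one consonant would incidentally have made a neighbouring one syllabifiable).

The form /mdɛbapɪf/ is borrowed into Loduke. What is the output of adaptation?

dɛbapɪ

Substitution: /m/ → /v/, giving /vdɛbapɪf/.
The consonants /v/, /f/ cannot be parsed into a legal (C)V syllable (no codas are permitted; onsets are limited to one consonant).
Each unlicensed consonant is deleted: /v/, /f/.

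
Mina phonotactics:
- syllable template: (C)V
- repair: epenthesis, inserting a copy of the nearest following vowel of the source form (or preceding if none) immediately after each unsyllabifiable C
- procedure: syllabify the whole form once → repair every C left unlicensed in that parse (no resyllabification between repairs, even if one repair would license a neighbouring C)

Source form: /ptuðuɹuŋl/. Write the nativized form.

Syllabifying with onset maximization leaves /p/, /ŋ/, /l/ stranded (no codas are permitted; onsets are limited to one consonant).
Epenthesis after each stranded consonant: /p/ → /pu/, /ŋ/ → /ŋu/, /l/ → /lu/.

putuðuɹuŋulu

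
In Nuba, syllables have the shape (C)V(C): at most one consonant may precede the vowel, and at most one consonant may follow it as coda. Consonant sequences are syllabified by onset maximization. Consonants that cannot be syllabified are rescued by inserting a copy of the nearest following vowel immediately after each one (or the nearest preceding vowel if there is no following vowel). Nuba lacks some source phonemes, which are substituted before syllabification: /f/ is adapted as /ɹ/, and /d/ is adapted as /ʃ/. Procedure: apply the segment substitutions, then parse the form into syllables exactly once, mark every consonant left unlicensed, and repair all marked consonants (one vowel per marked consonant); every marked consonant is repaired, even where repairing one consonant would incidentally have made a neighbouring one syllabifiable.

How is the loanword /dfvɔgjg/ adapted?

ʃɔɹɔvɔgjɔgɔ

Substitution: /d/ → /ʃ/, /f/ → /ɹ/, giving /ʃɹvɔgjg/.
The consonants /ʃ/, /ɹ/, /j/, /g/ cannot be parsed into a legal (C)V(C) syllable (at most one coda consonant is licensed; onsets are limited to one consonant).
Epenthesis after each stranded consonant: /ʃ/ → /ʃɔ/, /ɹ/ → /ɹɔ/, /j/ → /jɔ/, /g/ → /gɔ/.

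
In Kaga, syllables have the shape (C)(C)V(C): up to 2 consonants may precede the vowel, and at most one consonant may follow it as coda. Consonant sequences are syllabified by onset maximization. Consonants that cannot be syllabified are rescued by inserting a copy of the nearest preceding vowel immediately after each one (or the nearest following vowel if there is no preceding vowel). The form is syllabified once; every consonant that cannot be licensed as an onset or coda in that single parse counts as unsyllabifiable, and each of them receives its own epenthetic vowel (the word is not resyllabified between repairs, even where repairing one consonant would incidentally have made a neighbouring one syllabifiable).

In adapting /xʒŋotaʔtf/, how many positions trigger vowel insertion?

3

The unsyllabifiable consonants are /x/, /t/, /f/; each receives one epenthetic vowel.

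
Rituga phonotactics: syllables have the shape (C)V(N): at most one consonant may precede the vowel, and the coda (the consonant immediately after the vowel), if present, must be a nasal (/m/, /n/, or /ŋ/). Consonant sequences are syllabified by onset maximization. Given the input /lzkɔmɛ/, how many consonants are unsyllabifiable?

Under (C)V(N), the unsyllabifiable consonants are /l/, /z/ (only a nasal (/m/, /n/, or /ŋ/) is licensed in coda position; onsets are limited to one consonant).

2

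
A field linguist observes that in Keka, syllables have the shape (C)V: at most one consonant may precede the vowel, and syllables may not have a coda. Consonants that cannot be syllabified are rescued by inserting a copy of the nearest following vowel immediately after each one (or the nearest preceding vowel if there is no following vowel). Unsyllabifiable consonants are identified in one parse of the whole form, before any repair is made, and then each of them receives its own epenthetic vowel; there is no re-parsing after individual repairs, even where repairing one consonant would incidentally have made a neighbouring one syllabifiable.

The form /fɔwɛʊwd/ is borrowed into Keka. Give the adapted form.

fɔwɛʊwʊdʊ

Under (C)V, the unsyllabifiable consonants are /w/, /d/ (no codas are permitted; onsets are limited to one consonant).
Inserting the epenthetic vowel yields /w/ → /wʊ/, /d/ → /dʊ/.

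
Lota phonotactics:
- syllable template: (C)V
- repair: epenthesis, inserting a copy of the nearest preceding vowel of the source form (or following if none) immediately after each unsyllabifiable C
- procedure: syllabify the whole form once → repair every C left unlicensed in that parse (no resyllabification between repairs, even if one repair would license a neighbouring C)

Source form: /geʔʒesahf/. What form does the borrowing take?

Syllabifying with onset maximization leaves /ʔ/, /h/, /f/ stranded (no codas are permitted; onsets are limited to one consonant).
Each unlicensed consonant becomes the onset of a new syllable: /ʔ/ → /ʔe/, /h/ → /ha/, /f/ → /fa/.

geʔeʒesahafa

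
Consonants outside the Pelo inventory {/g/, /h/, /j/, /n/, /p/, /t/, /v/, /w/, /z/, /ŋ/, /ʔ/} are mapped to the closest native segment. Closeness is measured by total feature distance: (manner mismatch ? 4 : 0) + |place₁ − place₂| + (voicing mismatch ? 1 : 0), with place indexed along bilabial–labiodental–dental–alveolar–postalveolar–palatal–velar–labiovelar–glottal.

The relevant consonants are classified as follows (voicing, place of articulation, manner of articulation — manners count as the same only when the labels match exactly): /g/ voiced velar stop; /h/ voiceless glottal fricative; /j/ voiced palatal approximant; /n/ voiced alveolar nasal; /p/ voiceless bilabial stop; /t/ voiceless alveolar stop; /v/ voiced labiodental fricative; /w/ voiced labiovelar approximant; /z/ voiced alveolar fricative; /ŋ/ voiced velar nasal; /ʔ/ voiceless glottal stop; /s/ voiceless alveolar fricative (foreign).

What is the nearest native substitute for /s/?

/z/ is closest: same manner (fricative), place distance 0 (alveolar→alveolar), voicing differs (+1); total 1. Next closest is /v/ at distance 3.

z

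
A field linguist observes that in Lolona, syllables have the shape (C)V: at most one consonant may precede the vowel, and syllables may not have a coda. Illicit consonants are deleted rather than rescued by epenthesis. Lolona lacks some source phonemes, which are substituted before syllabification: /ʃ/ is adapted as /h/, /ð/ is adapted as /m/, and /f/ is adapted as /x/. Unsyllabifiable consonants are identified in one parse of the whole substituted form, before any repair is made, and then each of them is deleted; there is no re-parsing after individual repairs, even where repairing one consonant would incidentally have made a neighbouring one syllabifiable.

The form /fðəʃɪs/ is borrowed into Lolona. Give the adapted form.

məhɪ

Substitution: /f/ → /x/, /ð/ → /m/, /ʃ/ → /h/, giving /xməhɪs/.
The consonants /x/, /s/ cannot be parsed into a legal (C)V syllable (no codas are permitted; onsets are limited to one consonant).
Deleting the stranded consonants removes /x/, /s/.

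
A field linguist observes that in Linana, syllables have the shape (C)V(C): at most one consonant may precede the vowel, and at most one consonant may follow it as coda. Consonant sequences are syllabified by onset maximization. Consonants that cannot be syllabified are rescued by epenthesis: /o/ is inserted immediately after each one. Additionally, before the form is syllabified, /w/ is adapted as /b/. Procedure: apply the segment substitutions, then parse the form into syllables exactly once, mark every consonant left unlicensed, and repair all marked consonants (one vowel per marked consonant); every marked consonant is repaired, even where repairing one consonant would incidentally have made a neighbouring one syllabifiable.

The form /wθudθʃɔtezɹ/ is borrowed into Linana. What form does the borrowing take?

Substitution: /w/ → /b/, giving /bθudθʃɔtezɹ/.
Under (C)V(C), the unsyllabifiable consonants are /b/, /θ/, /ɹ/ (at most one coda consonant is licensed; onsets are limited to one consonant).
Epenthesis after each stranded consonant: /b/ → /bo/, /θ/ → /θo/, /ɹ/ → /ɹo/.

boθudθoʃɔtezɹo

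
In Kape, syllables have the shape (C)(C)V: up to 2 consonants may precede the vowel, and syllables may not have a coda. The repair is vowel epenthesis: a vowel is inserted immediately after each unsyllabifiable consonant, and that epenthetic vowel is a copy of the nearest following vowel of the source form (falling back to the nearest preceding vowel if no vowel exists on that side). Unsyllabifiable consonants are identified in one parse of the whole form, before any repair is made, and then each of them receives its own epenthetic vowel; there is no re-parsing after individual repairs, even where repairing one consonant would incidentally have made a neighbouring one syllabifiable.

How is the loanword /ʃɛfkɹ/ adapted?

ʃɛfɛkɛɹɛ

Under (C)(C)V, the unsyllabifiable consonants are /f/, /k/, /ɹ/ (no codas are permitted; onsets may contain at most 2 consonants).
Each unlicensed consonant becomes the onset of a new syllable: /f/ → /fɛ/, /k/ → /kɛ/, /ɹ/ → /ɹɛ/.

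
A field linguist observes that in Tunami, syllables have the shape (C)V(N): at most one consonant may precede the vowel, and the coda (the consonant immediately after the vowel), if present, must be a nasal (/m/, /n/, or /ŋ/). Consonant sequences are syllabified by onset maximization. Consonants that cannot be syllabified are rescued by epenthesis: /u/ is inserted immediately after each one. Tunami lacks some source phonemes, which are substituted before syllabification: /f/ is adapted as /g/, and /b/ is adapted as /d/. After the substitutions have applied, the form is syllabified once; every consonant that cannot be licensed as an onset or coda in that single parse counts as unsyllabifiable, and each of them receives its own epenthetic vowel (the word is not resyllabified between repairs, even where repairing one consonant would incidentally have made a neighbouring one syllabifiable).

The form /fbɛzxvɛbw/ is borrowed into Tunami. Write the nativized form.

gudɛzuxuvɛduwu

Substitution: /f/ → /g/, /b/ → /d/, giving /gdɛzxvɛdw/.
Syllabifying with onset maximization leaves /g/, /z/, /x/, /d/, /w/ stranded (only a nasal (/m/, /n/, or /ŋ/) is licensed in coda position; onsets are limited to one consonant).
Inserting the epenthetic vowel yields /g/ → /gu/, /z/ → /zu/, /x/ → /xu/, /d/ → /du/, /w/ → /wu/.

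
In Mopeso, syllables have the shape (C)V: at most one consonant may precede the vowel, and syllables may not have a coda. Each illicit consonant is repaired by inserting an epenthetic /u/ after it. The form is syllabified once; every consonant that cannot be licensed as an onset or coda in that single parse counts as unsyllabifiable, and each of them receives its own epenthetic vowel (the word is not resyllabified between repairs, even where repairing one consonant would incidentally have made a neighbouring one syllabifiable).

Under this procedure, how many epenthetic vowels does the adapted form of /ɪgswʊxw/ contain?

The unsyllabifiable consonants are /g/, /s/, /x/, /w/; each receives one epenthetic vowel.

4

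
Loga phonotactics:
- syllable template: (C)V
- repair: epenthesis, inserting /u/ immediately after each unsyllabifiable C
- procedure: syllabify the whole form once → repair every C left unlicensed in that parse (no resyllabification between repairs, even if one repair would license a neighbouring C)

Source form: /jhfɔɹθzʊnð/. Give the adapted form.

Under (C)V, the unsyllabifiable consonants are /j/, /h/, /ɹ/, /θ/, /n/, /ð/ (no codas are permitted; onsets are limited to one consonant).
Each unlicensed consonant becomes the onset of a new syllable: /j/ → /ju/, /h/ → /hu/, /ɹ/ → /ɹu/, /θ/ → /θu/, /n/ → /nu/, /ð/ → /ðu/.

juhufɔɹuθuzʊnuðu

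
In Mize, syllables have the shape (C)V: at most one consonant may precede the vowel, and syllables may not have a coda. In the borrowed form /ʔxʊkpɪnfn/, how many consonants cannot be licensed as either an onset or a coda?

Under (C)V, the unsyllabifiable consonants are /ʔ/, /k/, /n/, /f/, /n/ (no codas are permitted; onsets are limited to one consonant).

5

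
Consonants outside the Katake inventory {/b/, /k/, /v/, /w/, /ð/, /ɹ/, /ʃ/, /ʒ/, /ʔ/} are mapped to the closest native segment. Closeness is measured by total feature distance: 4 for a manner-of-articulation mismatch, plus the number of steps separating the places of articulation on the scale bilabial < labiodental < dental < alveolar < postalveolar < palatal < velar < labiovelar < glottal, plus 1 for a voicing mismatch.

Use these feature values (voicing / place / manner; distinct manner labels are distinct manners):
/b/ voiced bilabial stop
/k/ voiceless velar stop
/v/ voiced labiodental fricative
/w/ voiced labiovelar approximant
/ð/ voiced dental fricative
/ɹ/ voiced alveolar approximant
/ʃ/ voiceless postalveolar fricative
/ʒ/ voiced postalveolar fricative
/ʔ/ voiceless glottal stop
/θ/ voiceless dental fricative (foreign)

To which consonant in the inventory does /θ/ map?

ð

/ð/ is closest: same manner (fricative), place distance 0 (dental→dental), voicing differs (+1); total 1. Next closest is /v/ at distance 2.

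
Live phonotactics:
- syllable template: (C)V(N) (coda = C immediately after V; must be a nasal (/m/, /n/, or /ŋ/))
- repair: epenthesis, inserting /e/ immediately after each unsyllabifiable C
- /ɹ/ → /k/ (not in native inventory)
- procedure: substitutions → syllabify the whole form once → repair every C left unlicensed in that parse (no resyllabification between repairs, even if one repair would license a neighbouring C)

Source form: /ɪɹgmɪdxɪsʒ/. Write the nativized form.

ɪkegemɪdexɪseʒe

Substitution: /ɹ/ → /k/, giving /ɪkgmɪdxɪsʒ/.
The consonants /k/, /g/, /d/, /s/, /ʒ/ cannot be parsed into a legal (C)V(N) syllable (only a nasal (/m/, /n/, or /ŋ/) is licensed in coda position; onsets are limited to one consonant).
Each unlicensed consonant becomes the onset of a new syllable: /k/ → /ke/, /g/ → /ge/, /d/ → /de/, /s/ → /se/, /ʒ/ → /ʒe/.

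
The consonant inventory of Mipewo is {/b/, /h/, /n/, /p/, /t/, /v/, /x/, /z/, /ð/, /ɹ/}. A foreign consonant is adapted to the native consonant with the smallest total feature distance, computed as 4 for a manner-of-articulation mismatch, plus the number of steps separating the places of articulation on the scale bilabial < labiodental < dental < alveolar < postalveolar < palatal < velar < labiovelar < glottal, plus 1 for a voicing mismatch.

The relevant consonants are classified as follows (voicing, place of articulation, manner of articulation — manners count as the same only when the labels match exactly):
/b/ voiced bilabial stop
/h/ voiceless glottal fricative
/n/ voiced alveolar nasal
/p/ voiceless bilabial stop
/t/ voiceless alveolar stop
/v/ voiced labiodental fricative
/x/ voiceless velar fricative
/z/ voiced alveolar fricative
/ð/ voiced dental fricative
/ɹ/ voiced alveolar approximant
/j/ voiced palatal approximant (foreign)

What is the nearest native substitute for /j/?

/ɹ/ is closest: same manner (approximant), place distance 2 (palatal→alveolar), same voicing; total 2. Next closest is /n/ at distance 6.

ɹ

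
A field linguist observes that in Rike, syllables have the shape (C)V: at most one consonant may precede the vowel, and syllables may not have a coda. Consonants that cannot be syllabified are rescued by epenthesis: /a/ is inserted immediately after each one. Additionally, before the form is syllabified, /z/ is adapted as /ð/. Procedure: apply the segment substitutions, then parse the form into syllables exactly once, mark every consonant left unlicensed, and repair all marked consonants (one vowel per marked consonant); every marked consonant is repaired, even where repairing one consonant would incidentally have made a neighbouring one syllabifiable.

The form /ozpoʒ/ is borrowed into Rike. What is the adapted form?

Substitution: /z/ → /ð/, giving /oðpoʒ/.
The consonants /ð/, /ʒ/ cannot be parsed into a legal (C)V syllable (no codas are permitted; onsets are limited to one consonant).
Each unlicensed consonant becomes the onset of a new syllable: /ð/ → /ða/, /ʒ/ → /ʒa/.

oðapoʒa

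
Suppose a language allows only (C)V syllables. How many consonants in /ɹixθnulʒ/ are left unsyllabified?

Syllabifying with onset maximization leaves /x/, /θ/, /l/, /ʒ/ stranded (no codas are permitted; onsets are limited to one consonant).

4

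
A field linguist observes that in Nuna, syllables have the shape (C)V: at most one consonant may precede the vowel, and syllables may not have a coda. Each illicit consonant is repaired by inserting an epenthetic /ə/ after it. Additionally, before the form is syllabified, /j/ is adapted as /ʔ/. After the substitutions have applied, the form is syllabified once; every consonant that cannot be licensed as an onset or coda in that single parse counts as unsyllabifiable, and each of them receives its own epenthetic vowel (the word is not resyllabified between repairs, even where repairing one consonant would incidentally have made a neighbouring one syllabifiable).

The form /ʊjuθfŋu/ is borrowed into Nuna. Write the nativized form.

ʊʔuθəfəŋu

Substitution: /j/ → /ʔ/, giving /ʊʔuθfŋu/.
The consonants /θ/, /f/ cannot be parsed into a legal (C)V syllable (no codas are permitted; onsets are limited to one consonant).
Epenthesis after each stranded consonant: /θ/ → /θə/, /f/ → /fə/.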